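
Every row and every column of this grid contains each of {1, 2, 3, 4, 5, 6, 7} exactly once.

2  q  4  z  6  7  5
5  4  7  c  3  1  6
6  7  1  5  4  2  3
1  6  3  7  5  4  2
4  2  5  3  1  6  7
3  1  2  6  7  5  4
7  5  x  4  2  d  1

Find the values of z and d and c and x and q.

At (row 1, col 2): column 2 already has {1, 2, 4, 5, 6, 7}, so the value is 3.
For row 7, column 3: column 3 already has {1, 2, 3, 4, 5, 7}; that leaves 6.
Cell (7,6): row 7 already has {1, 2, 4, 5, 6, 7} → 3.
Cell (1,4): row 1 already has {2, 3, 4, 5, 6, 7} → 1.
Cell (2,4): row 2 already has {1, 3, 4, 5, 6, 7} → 2.

z = 1, d = 3, c = 2, x = 6, q = 3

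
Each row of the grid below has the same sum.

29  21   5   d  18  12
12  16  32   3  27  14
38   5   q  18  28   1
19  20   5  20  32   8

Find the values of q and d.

q = 14, d = 19

Row 2 sums to 104 and so does row 4; that's the common total.
In row 3 the known cells total 90, leaving 104 − 90 = 14.
In row 1 the known cells total 85, leaving 104 − 85 = 19.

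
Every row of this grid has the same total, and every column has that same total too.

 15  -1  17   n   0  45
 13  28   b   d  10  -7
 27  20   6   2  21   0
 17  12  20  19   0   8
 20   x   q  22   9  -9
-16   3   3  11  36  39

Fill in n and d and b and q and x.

Rows 3 and 4 both sum to 76, so that's the common total.
The known cells in column 2 total 62, leaving 76 − 62 = 14 for the blank.
The known cells in row 1 total 76, leaving 76 − 76 = 0 for the blank.
The known cells in row 5 total 56, leaving 76 − 56 = 20 for the blank.
The known cells in column 3 total 66, leaving 76 − 66 = 10 for the blank.
The known cells in row 2 total 54, leaving 76 − 54 = 22 for the blank.

n = 0, d = 22, b = 10, q = 20, x = 14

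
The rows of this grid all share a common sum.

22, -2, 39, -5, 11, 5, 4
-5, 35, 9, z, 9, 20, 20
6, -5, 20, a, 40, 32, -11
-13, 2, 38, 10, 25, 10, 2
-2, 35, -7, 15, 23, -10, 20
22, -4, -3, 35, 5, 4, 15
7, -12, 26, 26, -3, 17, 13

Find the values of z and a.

z = -14, a = -8

The complete rows each total 74.
Row 2 is missing 74 − 88 = -14 (since -5 + 35 + 9 + 9 + 20 + 20 = 88).
Row 3 is missing 74 − 82 = -8 (since 6 − 5 + 20 + 40 + 32 − 11 = 82).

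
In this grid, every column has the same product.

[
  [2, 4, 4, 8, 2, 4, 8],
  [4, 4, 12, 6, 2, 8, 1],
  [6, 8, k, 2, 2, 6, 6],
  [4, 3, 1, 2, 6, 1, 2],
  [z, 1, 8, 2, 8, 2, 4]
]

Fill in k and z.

Columns 5 and 6 each multiply to 384, so every column has product 384.
Column 3: 4×12×1×8 = 384, so the missing entry is 384 ÷ 384 = 1.
Column 1: 2×4×6×4 = 192, so the missing entry is 384 ÷ 192 = 2.

k = 1, z = 2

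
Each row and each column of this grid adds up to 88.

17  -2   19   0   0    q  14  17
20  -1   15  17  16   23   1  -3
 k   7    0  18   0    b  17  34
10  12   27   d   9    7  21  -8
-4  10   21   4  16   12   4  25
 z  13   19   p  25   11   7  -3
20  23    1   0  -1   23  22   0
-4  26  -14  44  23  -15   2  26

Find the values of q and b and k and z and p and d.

Row 4: 10 + 12 + 27 + 9 + 7 + 21 − 8 = 78, so its missing entry is 88 − 78 = 10.
Row 1: 17 − 2 + 19 + 0 + 0 + 14 + 17 = 65, so its missing entry is 88 − 65 = 23.
Column 4: 0 + 17 + 18 + 10 + 4 + 0 + 44 = 93, so its missing entry is 88 − 93 = -5.
Row 6: 13 + 19 − 5 + 25 + 11 + 7 − 3 = 67, so its missing entry is 88 − 67 = 21.
Column 1: 17 + 20 + 10 − 4 + 21 + 20 − 4 = 80, so its missing entry is 88 − 80 = 8.
Row 3: 8 + 7 + 0 + 18 + 0 + 17 + 34 = 84, so its missing entry is 88 − 84 = 4.

q = 23, b = 4, k = 8, z = 21, p = -5, d = 10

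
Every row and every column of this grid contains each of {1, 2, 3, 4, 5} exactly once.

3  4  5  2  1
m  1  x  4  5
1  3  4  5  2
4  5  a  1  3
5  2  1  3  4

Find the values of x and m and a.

For row 2, column 1: column 1 already has {1, 3, 4, 5}; that leaves 2.
For row 4, column 3: row 4 already has {1, 3, 4, 5}; that leaves 2.
Cell (2,3): row 2 already has {1, 2, 4, 5} → 3.

x = 3, m = 2, a = 2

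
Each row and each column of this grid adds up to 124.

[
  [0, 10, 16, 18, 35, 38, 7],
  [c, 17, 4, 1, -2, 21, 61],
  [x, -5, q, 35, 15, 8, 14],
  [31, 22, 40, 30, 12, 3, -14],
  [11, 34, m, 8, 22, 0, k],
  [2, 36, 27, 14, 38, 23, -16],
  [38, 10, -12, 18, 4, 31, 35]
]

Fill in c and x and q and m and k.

The known cells in column 7 total 87, leaving 124 − 87 = 37 for the blank.
The known cells in row 5 total 112, leaving 124 − 112 = 12 for the blank.
The known cells in column 3 total 87, leaving 124 − 87 = 37 for the blank.
The known cells in row 3 total 104, leaving 124 − 104 = 20 for the blank.
The known cells in row 2 total 102, leaving 124 − 102 = 22 for the blank.

c = 22, x = 20, q = 37, m = 12, k = 37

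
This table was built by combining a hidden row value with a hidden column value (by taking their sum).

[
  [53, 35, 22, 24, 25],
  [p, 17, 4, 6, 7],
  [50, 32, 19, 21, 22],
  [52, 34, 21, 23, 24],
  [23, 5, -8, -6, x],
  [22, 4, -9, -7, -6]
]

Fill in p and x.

The difference between any two rows is the same in every column — this is an addition table with the headers hidden.
Row 2 minus row 1 is 6 − 24 = -18, so its entry in column 1 is 53 + (-18) = 35.
Row 5 minus row 1 is -6 − 24 = -30, so its entry in column 5 is 25 + (-30) = -5.

p = 35, x = -5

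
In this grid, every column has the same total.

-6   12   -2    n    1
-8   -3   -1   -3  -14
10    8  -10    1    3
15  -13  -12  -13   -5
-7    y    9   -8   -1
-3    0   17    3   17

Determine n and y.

Columns 1 and 5 both add up to 1, so every column sums to 1.
Column 4: -3 + 1 − 13 − 8 + 3 = -20, so the missing entry is 1 − (-20) = 21.
Column 2: 12 − 3 + 8 − 13 + 0 = 4, so the missing entry is 1 − 4 = -3.

n = 21, y = -3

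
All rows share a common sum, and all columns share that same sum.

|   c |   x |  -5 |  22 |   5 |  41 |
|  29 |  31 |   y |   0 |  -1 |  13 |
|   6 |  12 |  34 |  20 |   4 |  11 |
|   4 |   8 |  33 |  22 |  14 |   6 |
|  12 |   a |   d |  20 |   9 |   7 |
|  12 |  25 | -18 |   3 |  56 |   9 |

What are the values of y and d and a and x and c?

y = 15, d = 28, a = 11, x = 0, c = 24

Rows 3 and 4 both sum to 87, so that's the common total.
Row 2: 29 + 31 + 0 − 1 + 13 = 72, so its missing entry is 87 − 72 = 15.
Column 1: 29 + 6 + 4 + 12 + 12 = 63, so its missing entry is 87 − 63 = 24.
Row 1: 24 − 5 + 22 + 5 + 41 = 87, so its missing entry is 87 − 87 = 0.
Column 3: -5 + 15 + 34 + 33 − 18 = 59, so its missing entry is 87 − 59 = 28.
Row 5: 12 + 28 + 20 + 9 + 7 = 76, so its missing entry is 87 − 76 = 11.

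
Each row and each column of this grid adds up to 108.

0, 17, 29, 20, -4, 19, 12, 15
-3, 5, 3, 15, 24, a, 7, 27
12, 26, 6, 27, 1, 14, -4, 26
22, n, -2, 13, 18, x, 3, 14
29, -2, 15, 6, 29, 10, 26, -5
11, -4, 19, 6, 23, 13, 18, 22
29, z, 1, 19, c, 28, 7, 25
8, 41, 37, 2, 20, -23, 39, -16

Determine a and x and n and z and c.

The known cells in row 2 total 78, leaving 108 − 78 = 30 for the blank.
The known cells in column 5 total 111, leaving 108 − 111 = -3 for the blank.
The known cells in row 7 total 106, leaving 108 − 106 = 2 for the blank.
The known cells in column 2 total 85, leaving 108 − 85 = 23 for the blank.
The known cells in row 4 total 91, leaving 108 − 91 = 17 for the blank.

a = 30, x = 17, n = 23, z = 2, c = -3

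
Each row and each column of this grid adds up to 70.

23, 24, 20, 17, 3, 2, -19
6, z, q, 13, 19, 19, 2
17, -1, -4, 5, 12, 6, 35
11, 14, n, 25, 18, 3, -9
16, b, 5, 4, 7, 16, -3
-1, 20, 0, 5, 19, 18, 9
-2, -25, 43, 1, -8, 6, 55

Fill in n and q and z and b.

n = 8, q = -2, z = 13, b = 25

The known cells in row 4 total 62, leaving 70 − 62 = 8 for the blank.
The known cells in column 3 total 72, leaving 70 − 72 = -2 for the blank.
The known cells in row 2 total 57, leaving 70 − 57 = 13 for the blank.
The known cells in row 5 total 45, leaving 70 − 45 = 25 for the blank.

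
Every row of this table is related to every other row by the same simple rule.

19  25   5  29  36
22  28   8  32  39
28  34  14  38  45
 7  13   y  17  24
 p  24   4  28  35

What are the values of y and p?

The difference between any two rows is the same in every column — this is an addition table with the headers hidden.
Row 4 minus row 1 is 13 − 25 = -12, so its entry in column 3 is 5 + (-12) = -7.
Row 5 minus row 1 is 24 − 25 = -1, so its entry in column 1 is 19 + (-1) = 18.

y = -7, p = 18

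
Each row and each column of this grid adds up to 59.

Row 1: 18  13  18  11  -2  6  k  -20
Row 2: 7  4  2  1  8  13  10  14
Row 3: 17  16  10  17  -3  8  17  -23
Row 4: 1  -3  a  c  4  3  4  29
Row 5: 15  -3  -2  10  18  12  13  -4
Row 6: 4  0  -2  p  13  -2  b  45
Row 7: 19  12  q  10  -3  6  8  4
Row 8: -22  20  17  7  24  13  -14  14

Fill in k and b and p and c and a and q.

k = 15, b = 6, p = -5, c = 8, a = 13, q = 3

Row 7: 19 + 12 + 10 − 3 + 6 + 8 + 4 = 56, so its missing entry is 59 − 56 = 3.
Row 1: 18 + 13 + 18 + 11 − 2 + 6 − 20 = 44, so its missing entry is 59 − 44 = 15.
Column 7: 15 + 10 + 17 + 4 + 13 + 8 − 14 = 53, so its missing entry is 59 − 53 = 6.
Row 6: 4 + 0 − 2 + 13 − 2 + 6 + 45 = 64, so its missing entry is 59 − 64 = -5.
Column 4: 11 + 1 + 17 + 10 − 5 + 10 + 7 = 51, so its missing entry is 59 − 51 = 8.
Row 4: 1 − 3 + 8 + 4 + 3 + 4 + 29 = 46, so its missing entry is 59 − 46 = 13.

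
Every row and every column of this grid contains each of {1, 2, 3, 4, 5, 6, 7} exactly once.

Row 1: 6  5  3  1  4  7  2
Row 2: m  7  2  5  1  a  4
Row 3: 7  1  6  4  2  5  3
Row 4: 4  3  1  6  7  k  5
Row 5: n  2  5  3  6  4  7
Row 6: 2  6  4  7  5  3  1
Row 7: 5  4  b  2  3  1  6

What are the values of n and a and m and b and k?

Cell (7,3): row 7 already has {1, 2, 3, 4, 5, 6} → 7.
Cell (5,1): row 5 already has {2, 3, 4, 5, 6, 7} → 1.
At (row 2, col 1): column 1 already has {1, 2, 4, 5, 6, 7}, so the value is 3.
At (row 2, col 6): row 2 already has {1, 2, 3, 4, 5, 7}, so the value is 6.
Cell (4,6): row 4 already has {1, 3, 4, 5, 6, 7} → 2.

n = 1, a = 6, m = 3, b = 7, k = 2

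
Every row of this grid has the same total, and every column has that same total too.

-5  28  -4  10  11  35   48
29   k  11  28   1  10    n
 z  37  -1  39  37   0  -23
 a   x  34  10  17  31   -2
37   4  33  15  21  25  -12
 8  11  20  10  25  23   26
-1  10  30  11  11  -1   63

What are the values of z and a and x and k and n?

Rows 1 and 5 both sum to 123, so that's the common total.
Row 3: 37 − 1 + 39 + 37 + 0 − 23 = 89, so its missing entry is 123 − 89 = 34.
Column 1: -5 + 29 + 34 + 37 + 8 − 1 = 102, so its missing entry is 123 − 102 = 21.
Row 4: 21 + 34 + 10 + 17 + 31 − 2 = 111, so its missing entry is 123 − 111 = 12.
Column 2: 28 + 37 + 12 + 4 + 11 + 10 = 102, so its missing entry is 123 − 102 = 21.
Row 2: 29 + 21 + 11 + 28 + 1 + 10 = 100, so its missing entry is 123 − 100 = 23.

z = 34, a = 21, x = 12, k = 21, n = 23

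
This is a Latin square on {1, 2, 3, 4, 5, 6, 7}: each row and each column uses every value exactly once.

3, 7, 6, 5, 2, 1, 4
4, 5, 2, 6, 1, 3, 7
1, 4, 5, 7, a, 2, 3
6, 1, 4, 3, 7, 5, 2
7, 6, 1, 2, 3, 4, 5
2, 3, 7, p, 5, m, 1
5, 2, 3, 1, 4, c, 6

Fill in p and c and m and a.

Cell (6,4): column 4 already has {1, 2, 3, 5, 6, 7} → 4.
Cell (3,5): row 3 already has {1, 2, 3, 4, 5, 7} → 6.
Cell (6,6): row 6 already has {1, 2, 3, 4, 5, 7} → 6.
Cell (7,6): row 7 already has {1, 2, 3, 4, 5, 6} → 7.

p = 4, c = 7, m = 6, a = 6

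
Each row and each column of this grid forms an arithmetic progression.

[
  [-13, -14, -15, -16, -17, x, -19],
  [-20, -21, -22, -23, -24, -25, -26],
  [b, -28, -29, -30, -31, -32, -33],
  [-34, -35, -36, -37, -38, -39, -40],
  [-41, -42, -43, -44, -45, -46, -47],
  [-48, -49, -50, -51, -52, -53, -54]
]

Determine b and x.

b = -27, x = -18

Along each row the entries change by -1 per step; down each column they change by -7.
Row 3: from -28 at column 2, stepping by -1 to column 1 gives -27.
Row 1: from -13 at column 1, stepping by -1 to column 6 gives -18.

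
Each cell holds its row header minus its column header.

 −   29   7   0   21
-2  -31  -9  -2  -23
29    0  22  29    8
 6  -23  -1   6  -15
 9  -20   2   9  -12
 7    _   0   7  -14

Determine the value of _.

-22

7 − 29 = -22.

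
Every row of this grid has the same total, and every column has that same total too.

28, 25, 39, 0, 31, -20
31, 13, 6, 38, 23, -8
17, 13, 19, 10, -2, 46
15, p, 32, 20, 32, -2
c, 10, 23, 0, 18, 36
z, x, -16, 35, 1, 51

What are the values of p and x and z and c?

Rows 1 and 2 both sum to 103, so that's the common total.
The known cells in row 4 total 97, leaving 103 − 97 = 6 for the blank.
The known cells in row 5 total 87, leaving 103 − 87 = 16 for the blank.
The known cells in column 1 total 107, leaving 103 − 107 = -4 for the blank.
The known cells in row 6 total 67, leaving 103 − 67 = 36 for the blank.

p = 6, x = 36, z = -4, c = 16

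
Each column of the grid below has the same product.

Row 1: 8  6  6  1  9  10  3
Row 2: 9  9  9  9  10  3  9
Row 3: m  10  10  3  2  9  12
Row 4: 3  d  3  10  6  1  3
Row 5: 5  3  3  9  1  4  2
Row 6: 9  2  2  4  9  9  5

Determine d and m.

d = 3, m = 1

Columns 5 and 6 each multiply to 9720, so every column has product 9720.
Column 2: 6×9×10×3×2 = 3240, so the missing entry is 9720 ÷ 3240 = 3.
Column 1: 8×9×3×5×9 = 9720, so the missing entry is 9720 ÷ 9720 = 1.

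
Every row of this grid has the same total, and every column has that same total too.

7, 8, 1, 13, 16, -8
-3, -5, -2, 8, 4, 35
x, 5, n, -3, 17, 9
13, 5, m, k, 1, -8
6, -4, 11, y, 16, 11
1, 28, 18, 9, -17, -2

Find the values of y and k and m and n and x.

y = -3, k = 13, m = 13, n = -4, x = 13

Rows 1 and 2 both sum to 37, so that's the common total.
The known cells in row 5 total 40, leaving 37 − 40 = -3 for the blank.
The known cells in column 1 total 24, leaving 37 − 24 = 13 for the blank.
The known cells in column 4 total 24, leaving 37 − 24 = 13 for the blank.
The known cells in row 3 total 41, leaving 37 − 41 = -4 for the blank.
The known cells in row 4 total 24, leaving 37 − 24 = 13 for the blank.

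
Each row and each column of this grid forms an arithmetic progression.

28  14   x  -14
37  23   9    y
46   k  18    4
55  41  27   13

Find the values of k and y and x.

k = 32, y = -5, x = 0

Along each row the entries change by -14 per step; down each column they change by 9.
Row 3: from 46 at column 1, stepping by -14 to column 2 gives 32.
Row 2: from 37 at column 1, stepping by -14 to column 4 gives -5.
Row 1: from 28 at column 1, stepping by -14 to column 3 gives 0.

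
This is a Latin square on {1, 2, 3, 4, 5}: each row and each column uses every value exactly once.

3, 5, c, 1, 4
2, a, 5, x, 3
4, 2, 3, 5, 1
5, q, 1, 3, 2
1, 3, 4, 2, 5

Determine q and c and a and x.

At (row 1, col 3): row 1 already has {1, 3, 4, 5}, so the value is 2.
At (row 2, col 4): column 4 already has {1, 2, 3, 5}, so the value is 4.
Cell (2,2): row 2 already has {2, 3, 4, 5} → 1.
For row 4, column 2: row 4 already has {1, 2, 3, 5}; that leaves 4.

q = 4, c = 2, a = 1, x = 4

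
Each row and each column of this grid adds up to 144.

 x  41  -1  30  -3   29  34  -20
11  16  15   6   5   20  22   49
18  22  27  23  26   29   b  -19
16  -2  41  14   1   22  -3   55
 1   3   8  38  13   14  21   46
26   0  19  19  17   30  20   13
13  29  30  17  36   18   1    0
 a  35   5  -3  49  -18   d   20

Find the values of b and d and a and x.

Row 3 has 18 + 22 + 27 + 23 + 26 + 29 − 19 = 126; the blank must be 144 − 126 = 18.
Column 7 has 34 + 22 + 18 − 3 + 21 + 20 + 1 = 113; the blank must be 144 − 113 = 31.
Row 8 has 35 + 5 − 3 + 49 − 18 + 31 + 20 = 119; the blank must be 144 − 119 = 25.
Row 1 has 41 − 1 + 30 − 3 + 29 + 34 − 20 = 110; the blank must be 144 − 110 = 34.

b = 18, d = 31, a = 25, x = 34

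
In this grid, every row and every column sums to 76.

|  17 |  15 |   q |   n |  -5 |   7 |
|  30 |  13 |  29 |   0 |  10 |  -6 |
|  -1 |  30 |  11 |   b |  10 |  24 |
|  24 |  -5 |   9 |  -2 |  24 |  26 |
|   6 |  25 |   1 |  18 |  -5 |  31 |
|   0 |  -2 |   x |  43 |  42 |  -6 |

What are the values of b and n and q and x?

b = 2, n = 15, q = 27, x = -1

The known cells in row 3 total 74, leaving 76 − 74 = 2 for the blank.
The known cells in column 4 total 61, leaving 76 − 61 = 15 for the blank.
The known cells in row 1 total 49, leaving 76 − 49 = 27 for the blank.
The known cells in row 6 total 77, leaving 76 − 77 = -1 for the blank.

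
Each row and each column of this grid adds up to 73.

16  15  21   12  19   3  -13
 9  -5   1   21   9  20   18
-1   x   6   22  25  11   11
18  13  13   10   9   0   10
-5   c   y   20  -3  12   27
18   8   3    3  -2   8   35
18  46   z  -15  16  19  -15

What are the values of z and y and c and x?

Row 7 has 18 + 46 − 15 + 16 + 19 − 15 = 69; the blank must be 73 − 69 = 4.
Row 3 has -1 + 6 + 22 + 25 + 11 + 11 = 74; the blank must be 73 − 74 = -1.
Column 2 has 15 − 5 − 1 + 13 + 8 + 46 = 76; the blank must be 73 − 76 = -3.
Row 5 has -5 − 3 + 20 − 3 + 12 + 27 = 48; the blank must be 73 − 48 = 25.

z = 4, y = 25, c = -3, x = -1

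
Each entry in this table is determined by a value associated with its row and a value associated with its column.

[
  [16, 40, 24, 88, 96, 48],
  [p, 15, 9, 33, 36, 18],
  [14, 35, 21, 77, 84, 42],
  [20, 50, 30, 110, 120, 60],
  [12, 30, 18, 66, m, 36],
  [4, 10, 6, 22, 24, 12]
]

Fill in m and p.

Each row is a constant multiple of every other row — this is a multiplication table with the headers hidden.
Row 5 is 36/48 = 3/4 times row 1, so its entry in column 5 is 96 × 3/4 = 72.
Row 2 is 18/48 = 3/8 times row 1, so its entry in column 1 is 16 × 3/8 = 6.

m = 72, p = 6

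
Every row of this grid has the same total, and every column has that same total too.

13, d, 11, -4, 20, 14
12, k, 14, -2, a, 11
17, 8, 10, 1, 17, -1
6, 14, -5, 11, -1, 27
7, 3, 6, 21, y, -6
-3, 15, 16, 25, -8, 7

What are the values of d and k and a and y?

Rows 3 and 4 both sum to 52, so that's the common total.
Row 1 has 13 + 11 − 4 + 20 + 14 = 54; the blank must be 52 − 54 = -2.
Column 2 has -2 + 8 + 14 + 3 + 15 = 38; the blank must be 52 − 38 = 14.
Row 5 has 7 + 3 + 6 + 21 − 6 = 31; the blank must be 52 − 31 = 21.
Row 2 has 12 + 14 + 14 − 2 + 11 = 49; the blank must be 52 − 49 = 3.

d = -2, k = 14, a = 3, y = 21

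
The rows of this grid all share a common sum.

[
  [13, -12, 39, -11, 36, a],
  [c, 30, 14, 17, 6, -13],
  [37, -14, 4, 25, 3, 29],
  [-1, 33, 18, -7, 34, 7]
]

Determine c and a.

Rows 3 and 4 both add up to 84, so every row sums to 84.
Row 2: 30 + 14 + 17 + 6 − 13 = 54, so the missing entry is 84 − 54 = 30.
Row 1: 13 − 12 + 39 − 11 + 36 = 65, so the missing entry is 84 − 65 = 19.

c = 30, a = 19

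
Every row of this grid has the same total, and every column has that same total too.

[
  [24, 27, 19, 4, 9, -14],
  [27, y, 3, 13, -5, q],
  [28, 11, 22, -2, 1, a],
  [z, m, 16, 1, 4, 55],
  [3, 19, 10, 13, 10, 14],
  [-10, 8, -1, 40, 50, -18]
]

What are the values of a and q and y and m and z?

a = 9, q = 23, y = 8, m = -4, z = -3

Rows 1 and 5 both sum to 69, so that's the common total.
Column 1 has 24 + 27 + 28 + 3 − 10 = 72; the blank must be 69 − 72 = -3.
Row 4 has -3 + 16 + 1 + 4 + 55 = 73; the blank must be 69 − 73 = -4.
Column 2 has 27 + 11 − 4 + 19 + 8 = 61; the blank must be 69 − 61 = 8.
Row 2 has 27 + 8 + 3 + 13 − 5 = 46; the blank must be 69 − 46 = 23.
Row 3 has 28 + 11 + 22 − 2 + 1 = 60; the blank must be 69 − 60 = 9.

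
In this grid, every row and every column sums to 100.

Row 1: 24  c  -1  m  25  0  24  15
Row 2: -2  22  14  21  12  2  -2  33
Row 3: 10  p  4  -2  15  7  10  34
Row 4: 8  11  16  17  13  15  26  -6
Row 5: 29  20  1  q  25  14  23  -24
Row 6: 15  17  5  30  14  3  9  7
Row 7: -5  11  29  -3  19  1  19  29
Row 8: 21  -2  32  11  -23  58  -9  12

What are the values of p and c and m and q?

p = 22, c = -1, m = 14, q = 12

Row 3: 10 + 4 − 2 + 15 + 7 + 10 + 34 = 78, so its missing entry is 100 − 78 = 22.
Column 2: 22 + 22 + 11 + 20 + 17 + 11 − 2 = 101, so its missing entry is 100 − 101 = -1.
Row 1: 24 − 1 − 1 + 25 + 0 + 24 + 15 = 86, so its missing entry is 100 − 86 = 14.
Row 5: 29 + 20 + 1 + 25 + 14 + 23 − 24 = 88, so its missing entry is 100 − 88 = 12.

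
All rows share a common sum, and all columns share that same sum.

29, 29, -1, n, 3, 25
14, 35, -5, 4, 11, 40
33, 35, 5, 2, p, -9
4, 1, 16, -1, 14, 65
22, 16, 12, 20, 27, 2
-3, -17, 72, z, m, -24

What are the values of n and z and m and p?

Rows 2 and 4 both sum to 99, so that's the common total.
Row 1 has 29 + 29 − 1 + 3 + 25 = 85; the blank must be 99 − 85 = 14.
Column 4 has 14 + 4 + 2 − 1 + 20 = 39; the blank must be 99 − 39 = 60.
Row 6 has -3 − 17 + 72 + 60 − 24 = 88; the blank must be 99 − 88 = 11.
Row 3 has 33 + 35 + 5 + 2 − 9 = 66; the blank must be 99 − 66 = 33.

n = 14, z = 60, m = 11, p = 33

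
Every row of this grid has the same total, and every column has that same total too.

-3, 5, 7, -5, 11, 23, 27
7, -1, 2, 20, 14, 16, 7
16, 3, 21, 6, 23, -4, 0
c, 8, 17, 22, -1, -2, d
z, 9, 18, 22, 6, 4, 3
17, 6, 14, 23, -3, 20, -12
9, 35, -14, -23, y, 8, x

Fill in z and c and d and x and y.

z = 3, c = 16, d = 5, x = 35, y = 15

Rows 1 and 2 both sum to 65, so that's the common total.
The known cells in row 5 total 62, leaving 65 − 62 = 3 for the blank.
The known cells in column 5 total 50, leaving 65 − 50 = 15 for the blank.
The known cells in column 1 total 49, leaving 65 − 49 = 16 for the blank.
The known cells in row 4 total 60, leaving 65 − 60 = 5 for the blank.
The known cells in row 7 total 30, leaving 65 − 30 = 35 for the blank.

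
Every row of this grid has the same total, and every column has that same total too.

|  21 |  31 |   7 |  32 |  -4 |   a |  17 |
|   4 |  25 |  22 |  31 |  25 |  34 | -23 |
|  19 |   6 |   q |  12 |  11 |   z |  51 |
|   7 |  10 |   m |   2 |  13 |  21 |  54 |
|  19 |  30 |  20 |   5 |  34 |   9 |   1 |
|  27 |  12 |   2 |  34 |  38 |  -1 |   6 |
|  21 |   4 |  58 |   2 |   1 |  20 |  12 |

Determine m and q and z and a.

m = 11, q = -2, z = 21, a = 14

Rows 2 and 5 both sum to 118, so that's the common total.
The known cells in row 4 total 107, leaving 118 − 107 = 11 for the blank.
The known cells in row 1 total 104, leaving 118 − 104 = 14 for the blank.
The known cells in column 6 total 97, leaving 118 − 97 = 21 for the blank.
The known cells in row 3 total 120, leaving 118 − 120 = -2 for the blank.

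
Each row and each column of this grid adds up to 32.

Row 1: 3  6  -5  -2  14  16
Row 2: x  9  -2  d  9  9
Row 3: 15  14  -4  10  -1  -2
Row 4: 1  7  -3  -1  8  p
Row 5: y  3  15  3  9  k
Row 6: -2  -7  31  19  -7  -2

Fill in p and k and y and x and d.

Column 4 has -2 + 10 − 1 + 3 + 19 = 29; the blank must be 32 − 29 = 3.
Row 2 has 9 − 2 + 3 + 9 + 9 = 28; the blank must be 32 − 28 = 4.
Column 1 has 3 + 4 + 15 + 1 − 2 = 21; the blank must be 32 − 21 = 11.
Row 5 has 11 + 3 + 15 + 3 + 9 = 41; the blank must be 32 − 41 = -9.
Row 4 has 1 + 7 − 3 − 1 + 8 = 12; the blank must be 32 − 12 = 20.

p = 20, k = -9, y = 11, x = 4, d = 3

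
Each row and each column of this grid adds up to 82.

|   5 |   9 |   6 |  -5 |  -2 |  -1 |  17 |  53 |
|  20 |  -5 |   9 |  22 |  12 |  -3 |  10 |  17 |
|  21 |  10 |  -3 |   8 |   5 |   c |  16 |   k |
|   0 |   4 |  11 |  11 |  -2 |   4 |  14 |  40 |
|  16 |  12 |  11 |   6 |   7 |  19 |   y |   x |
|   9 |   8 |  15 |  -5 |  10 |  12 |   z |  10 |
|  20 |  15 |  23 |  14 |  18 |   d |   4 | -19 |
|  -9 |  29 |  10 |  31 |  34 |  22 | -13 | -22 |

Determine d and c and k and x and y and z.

The known cells in row 7 total 75, leaving 82 − 75 = 7 for the blank.
The known cells in row 6 total 59, leaving 82 − 59 = 23 for the blank.
The known cells in column 7 total 71, leaving 82 − 71 = 11 for the blank.
The known cells in column 6 total 60, leaving 82 − 60 = 22 for the blank.
The known cells in row 3 total 79, leaving 82 − 79 = 3 for the blank.
The known cells in row 5 total 82, leaving 82 − 82 = 0 for the blank.

d = 7, c = 22, k = 3, x = 0, y = 11, z = 23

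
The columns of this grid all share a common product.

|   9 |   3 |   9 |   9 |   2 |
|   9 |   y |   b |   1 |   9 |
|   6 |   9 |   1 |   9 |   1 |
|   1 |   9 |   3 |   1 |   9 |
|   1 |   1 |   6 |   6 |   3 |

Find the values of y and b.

y = 2, b = 3

Columns 4 and 5 each multiply to 486, so every column has product 486.
Column 2: 3×9×9×1 = 243, so the missing entry is 486 ÷ 243 = 2.
Column 3: 9×1×3×6 = 162, so the missing entry is 486 ÷ 162 = 3.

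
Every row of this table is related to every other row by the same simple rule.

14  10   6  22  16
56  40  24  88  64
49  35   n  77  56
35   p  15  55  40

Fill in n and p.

Each row is a constant multiple of every other row — this is a multiplication table with the headers hidden.
Row 3 is 56/16 = 7/2 times row 1, so its entry in column 3 is 6 × 7/2 = 21.
Row 4 is 40/16 = 5/2 times row 1, so its entry in column 2 is 10 × 5/2 = 25.

n = 21, p = 25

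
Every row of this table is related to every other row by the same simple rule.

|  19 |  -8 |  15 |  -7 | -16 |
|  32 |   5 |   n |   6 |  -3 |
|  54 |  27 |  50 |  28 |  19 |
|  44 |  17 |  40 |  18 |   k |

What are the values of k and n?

The difference between any two rows is the same in every column — this is an addition table with the headers hidden.
Row 4 minus row 1 is 18 − (-7) = 25, so its entry in column 5 is -16 + 25 = 9.
Row 2 minus row 1 is 6 − (-7) = 13, so its entry in column 3 is 15 + 13 = 28.

k = 9, n = 28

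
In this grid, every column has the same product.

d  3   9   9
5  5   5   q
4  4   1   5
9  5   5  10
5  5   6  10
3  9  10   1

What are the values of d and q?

d = 5, q = 3

Columns 2 and 3 each multiply to 13500, so every column has product 13500.
Column 1: 5×4×9×5×3 = 2700, so the missing entry is 13500 ÷ 2700 = 5.
Column 4: 9×5×10×10×1 = 4500, so the missing entry is 13500 ÷ 4500 = 3.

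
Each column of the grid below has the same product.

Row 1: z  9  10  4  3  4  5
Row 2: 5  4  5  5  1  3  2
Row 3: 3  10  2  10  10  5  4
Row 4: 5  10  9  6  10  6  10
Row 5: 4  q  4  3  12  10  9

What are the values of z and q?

z = 12, q = 1

Columns 3 and 7 each multiply to 3600, so every column has product 3600.
Column 1: 5×3×5×4 = 300, so the missing entry is 3600 ÷ 300 = 12.
Column 2: 9×4×10×10 = 3600, so the missing entry is 3600 ÷ 3600 = 1.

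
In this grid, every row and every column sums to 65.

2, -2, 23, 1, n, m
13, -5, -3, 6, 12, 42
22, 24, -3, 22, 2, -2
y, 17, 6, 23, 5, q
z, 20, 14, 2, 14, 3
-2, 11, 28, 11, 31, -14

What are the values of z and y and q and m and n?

z = 12, y = 18, q = -4, m = 40, n = 1

Row 5 has 20 + 14 + 2 + 14 + 3 = 53; the blank must be 65 − 53 = 12.
Column 5 has 12 + 2 + 5 + 14 + 31 = 64; the blank must be 65 − 64 = 1.
Column 1 has 2 + 13 + 22 + 12 − 2 = 47; the blank must be 65 − 47 = 18.
Row 1 has 2 − 2 + 23 + 1 + 1 = 25; the blank must be 65 − 25 = 40.
Row 4 has 18 + 17 + 6 + 23 + 5 = 69; the blank must be 65 − 69 = -4.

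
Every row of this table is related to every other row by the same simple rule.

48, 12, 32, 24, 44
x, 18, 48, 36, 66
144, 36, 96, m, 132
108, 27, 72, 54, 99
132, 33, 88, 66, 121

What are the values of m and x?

m = 72, x = 72

Each row is a constant multiple of every other row — this is a multiplication table with the headers hidden.
Row 3 is 132/44 = 3/1 times row 1, so its entry in column 4 is 24 × 3/1 = 72.
Row 2 is 66/44 = 3/2 times row 1, so its entry in column 1 is 48 × 3/2 = 72.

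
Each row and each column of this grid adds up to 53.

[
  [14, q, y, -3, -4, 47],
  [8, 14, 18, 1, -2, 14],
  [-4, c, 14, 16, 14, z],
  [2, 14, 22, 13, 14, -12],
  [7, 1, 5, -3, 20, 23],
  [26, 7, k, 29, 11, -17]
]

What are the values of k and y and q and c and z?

k = -3, y = -3, q = 2, c = 15, z = -2

Column 6 has 47 + 14 − 12 + 23 − 17 = 55; the blank must be 53 − 55 = -2.
Row 3 has -4 + 14 + 16 + 14 − 2 = 38; the blank must be 53 − 38 = 15.
Column 2 has 14 + 15 + 14 + 1 + 7 = 51; the blank must be 53 − 51 = 2.
Row 1 has 14 + 2 − 3 − 4 + 47 = 56; the blank must be 53 − 56 = -3.
Row 6 has 26 + 7 + 29 + 11 − 17 = 56; the blank must be 53 − 56 = -3.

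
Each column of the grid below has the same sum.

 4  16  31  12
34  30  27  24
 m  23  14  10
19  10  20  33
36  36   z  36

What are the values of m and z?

Column 2 sums to 115 and so does column 4; that's the common total.
In column 1 the known cells total 93, leaving 115 − 93 = 22.
In column 3 the known cells total 92, leaving 115 − 92 = 23.

m = 22, z = 23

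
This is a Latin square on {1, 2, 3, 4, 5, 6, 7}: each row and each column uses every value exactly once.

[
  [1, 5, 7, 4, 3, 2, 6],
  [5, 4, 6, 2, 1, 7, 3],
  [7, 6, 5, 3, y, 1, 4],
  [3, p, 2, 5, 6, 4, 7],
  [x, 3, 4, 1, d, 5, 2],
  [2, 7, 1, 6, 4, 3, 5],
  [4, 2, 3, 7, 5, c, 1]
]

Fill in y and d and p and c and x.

At (row 3, col 5): row 3 already has {1, 3, 4, 5, 6, 7}, so the value is 2.
At (row 5, col 5): column 5 already has {1, 2, 3, 4, 5, 6}, so the value is 7.
Cell (5,1): row 5 already has {1, 2, 3, 4, 5, 7} → 6.
Cell (7,6): row 7 already has {1, 2, 3, 4, 5, 7} → 6.
Cell (4,2): row 4 already has {2, 3, 4, 5, 6, 7} → 1.

y = 2, d = 7, p = 1, c = 6, x = 6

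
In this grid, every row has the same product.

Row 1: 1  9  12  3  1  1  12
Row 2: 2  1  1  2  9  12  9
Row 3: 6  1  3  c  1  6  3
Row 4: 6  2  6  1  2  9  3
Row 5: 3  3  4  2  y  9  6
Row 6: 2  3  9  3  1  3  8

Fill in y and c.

Rows 1 and 4 each multiply to 3888, so every row has product 3888.
Row 5: 3×3×4×2×9×6 = 3888, so the missing entry is 3888 ÷ 3888 = 1.
Row 3: 6×1×3×1×6×3 = 324, so the missing entry is 3888 ÷ 324 = 12.

y = 1, c = 12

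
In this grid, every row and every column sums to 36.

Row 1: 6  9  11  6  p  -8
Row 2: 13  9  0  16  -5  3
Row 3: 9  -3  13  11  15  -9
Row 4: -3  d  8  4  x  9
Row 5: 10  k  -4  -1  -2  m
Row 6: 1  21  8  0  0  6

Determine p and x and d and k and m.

p = 12, x = 16, d = 2, k = -2, m = 35

Row 1: 6 + 9 + 11 + 6 − 8 = 24, so its missing entry is 36 − 24 = 12.
Column 5: 12 − 5 + 15 − 2 + 0 = 20, so its missing entry is 36 − 20 = 16.
Row 4: -3 + 8 + 4 + 16 + 9 = 34, so its missing entry is 36 − 34 = 2.
Column 6: -8 + 3 − 9 + 9 + 6 = 1, so its missing entry is 36 − 1 = 35.
Row 5: 10 − 4 − 1 − 2 + 35 = 38, so its missing entry is 36 − 38 = -2.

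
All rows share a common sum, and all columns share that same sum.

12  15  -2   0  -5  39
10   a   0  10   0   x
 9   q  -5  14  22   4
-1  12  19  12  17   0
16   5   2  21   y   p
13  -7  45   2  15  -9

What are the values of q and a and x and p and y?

q = 15, a = 19, x = 20, p = 5, y = 10

Rows 1 and 4 both sum to 59, so that's the common total.
Column 5 has -5 + 0 + 22 + 17 + 15 = 49; the blank must be 59 − 49 = 10.
Row 3 has 9 − 5 + 14 + 22 + 4 = 44; the blank must be 59 − 44 = 15.
Column 2 has 15 + 15 + 12 + 5 − 7 = 40; the blank must be 59 − 40 = 19.
Row 2 has 10 + 19 + 0 + 10 + 0 = 39; the blank must be 59 − 39 = 20.
Row 5 has 16 + 5 + 2 + 21 + 10 = 54; the blank must be 59 − 54 = 5.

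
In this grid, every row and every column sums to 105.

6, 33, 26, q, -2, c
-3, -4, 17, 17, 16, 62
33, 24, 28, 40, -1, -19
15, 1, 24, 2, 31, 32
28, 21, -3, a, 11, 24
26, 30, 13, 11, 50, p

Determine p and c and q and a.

p = -25, c = 31, q = 11, a = 24

The known cells in row 5 total 81, leaving 105 − 81 = 24 for the blank.
The known cells in row 6 total 130, leaving 105 − 130 = -25 for the blank.
The known cells in column 6 total 74, leaving 105 − 74 = 31 for the blank.
The known cells in row 1 total 94, leaving 105 − 94 = 11 for the blank.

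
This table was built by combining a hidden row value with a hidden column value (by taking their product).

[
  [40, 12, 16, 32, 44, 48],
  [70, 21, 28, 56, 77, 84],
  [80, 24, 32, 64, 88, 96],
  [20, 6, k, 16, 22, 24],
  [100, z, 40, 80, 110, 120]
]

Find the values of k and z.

k = 8, z = 30

Each row is a constant multiple of every other row — this is a multiplication table with the headers hidden.
Row 4 is 22/44 = 1/2 times row 1, so its entry in column 3 is 16 × 1/2 = 8.
Row 5 is 110/44 = 5/2 times row 1, so its entry in column 2 is 12 × 5/2 = 30.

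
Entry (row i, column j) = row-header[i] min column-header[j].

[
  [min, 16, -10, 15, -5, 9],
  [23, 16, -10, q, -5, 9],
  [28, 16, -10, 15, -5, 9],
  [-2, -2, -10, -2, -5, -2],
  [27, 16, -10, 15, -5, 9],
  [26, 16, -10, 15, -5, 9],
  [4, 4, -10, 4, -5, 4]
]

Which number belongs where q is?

min(23, 15) = 15.

15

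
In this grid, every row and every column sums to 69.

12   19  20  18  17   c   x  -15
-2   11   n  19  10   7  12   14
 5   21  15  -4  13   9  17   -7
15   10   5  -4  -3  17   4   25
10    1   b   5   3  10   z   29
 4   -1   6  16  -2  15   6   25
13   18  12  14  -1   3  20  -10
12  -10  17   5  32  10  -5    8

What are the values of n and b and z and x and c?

n = -2, b = -4, z = 15, x = 0, c = -2

Row 2: -2 + 11 + 19 + 10 + 7 + 12 + 14 = 71, so its missing entry is 69 − 71 = -2.
Column 3: 20 − 2 + 15 + 5 + 6 + 12 + 17 = 73, so its missing entry is 69 − 73 = -4.
Row 5: 10 + 1 − 4 + 5 + 3 + 10 + 29 = 54, so its missing entry is 69 − 54 = 15.
Column 7: 12 + 17 + 4 + 15 + 6 + 20 − 5 = 69, so its missing entry is 69 − 69 = 0.
Row 1: 12 + 19 + 20 + 18 + 17 + 0 − 15 = 71, so its missing entry is 69 − 71 = -2.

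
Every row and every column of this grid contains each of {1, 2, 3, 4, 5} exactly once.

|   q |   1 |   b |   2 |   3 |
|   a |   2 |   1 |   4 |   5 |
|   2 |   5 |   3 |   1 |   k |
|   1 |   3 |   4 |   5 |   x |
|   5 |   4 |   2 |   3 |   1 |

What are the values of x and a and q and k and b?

x = 2, a = 3, q = 4, k = 4, b = 5

At (row 3, col 5): row 3 already has {1, 2, 3, 5}, so the value is 4.
For row 4, column 5: row 4 already has {1, 3, 4, 5}; that leaves 2.
At (row 1, col 3): column 3 already has {1, 2, 3, 4}, so the value is 5.
For row 1, column 1: row 1 already has {1, 2, 3, 5}; that leaves 4.
At (row 2, col 1): row 2 already has {1, 2, 4, 5}, so the value is 3.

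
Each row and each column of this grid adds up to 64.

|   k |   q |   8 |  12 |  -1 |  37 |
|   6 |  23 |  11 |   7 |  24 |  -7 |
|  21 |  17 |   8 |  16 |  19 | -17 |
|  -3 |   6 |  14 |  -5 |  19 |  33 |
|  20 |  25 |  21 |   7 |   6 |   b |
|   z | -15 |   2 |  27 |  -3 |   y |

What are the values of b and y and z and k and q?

b = -15, y = 33, z = 20, k = 0, q = 8

Column 2: 23 + 17 + 6 + 25 − 15 = 56, so its missing entry is 64 − 56 = 8.
Row 1: 8 + 8 + 12 − 1 + 37 = 64, so its missing entry is 64 − 64 = 0.
Row 5: 20 + 25 + 21 + 7 + 6 = 79, so its missing entry is 64 − 79 = -15.
Column 6: 37 − 7 − 17 + 33 − 15 = 31, so its missing entry is 64 − 31 = 33.
Row 6: -15 + 2 + 27 − 3 + 33 = 44, so its missing entry is 64 − 44 = 20.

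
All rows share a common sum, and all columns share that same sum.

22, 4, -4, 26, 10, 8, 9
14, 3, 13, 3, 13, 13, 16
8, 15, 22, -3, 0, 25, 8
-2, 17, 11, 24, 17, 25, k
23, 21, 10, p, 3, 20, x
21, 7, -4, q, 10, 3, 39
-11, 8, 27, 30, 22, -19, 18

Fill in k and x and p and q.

k = -17, x = 2, p = -4, q = -1

Rows 1 and 2 both sum to 75, so that's the common total.
Row 6 has 21 + 7 − 4 + 10 + 3 + 39 = 76; the blank must be 75 − 76 = -1.
Column 4 has 26 + 3 − 3 + 24 − 1 + 30 = 79; the blank must be 75 − 79 = -4.
Row 5 has 23 + 21 + 10 − 4 + 3 + 20 = 73; the blank must be 75 − 73 = 2.
Row 4 has -2 + 17 + 11 + 24 + 17 + 25 = 92; the blank must be 75 − 92 = -17.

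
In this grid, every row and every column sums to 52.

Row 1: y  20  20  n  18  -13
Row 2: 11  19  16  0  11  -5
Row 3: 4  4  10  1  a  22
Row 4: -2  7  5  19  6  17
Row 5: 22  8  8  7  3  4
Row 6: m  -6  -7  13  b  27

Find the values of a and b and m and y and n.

Row 3: 4 + 4 + 10 + 1 + 22 = 41, so its missing entry is 52 − 41 = 11.
Column 5: 18 + 11 + 11 + 6 + 3 = 49, so its missing entry is 52 − 49 = 3.
Column 4: 0 + 1 + 19 + 7 + 13 = 40, so its missing entry is 52 − 40 = 12.
Row 1: 20 + 20 + 12 + 18 − 13 = 57, so its missing entry is 52 − 57 = -5.
Row 6: -6 − 7 + 13 + 3 + 27 = 30, so its missing entry is 52 − 30 = 22.

a = 11, b = 3, m = 22, y = -5, n = 12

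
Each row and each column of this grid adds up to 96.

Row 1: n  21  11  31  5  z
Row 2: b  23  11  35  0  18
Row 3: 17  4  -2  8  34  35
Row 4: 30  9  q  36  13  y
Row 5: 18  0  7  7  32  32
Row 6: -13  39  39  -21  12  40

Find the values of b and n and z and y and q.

b = 9, n = 35, z = -7, y = -22, q = 30

Row 2 has 23 + 11 + 35 + 0 + 18 = 87; the blank must be 96 − 87 = 9.
Column 1 has 9 + 17 + 30 + 18 − 13 = 61; the blank must be 96 − 61 = 35.
Row 1 has 35 + 21 + 11 + 31 + 5 = 103; the blank must be 96 − 103 = -7.
Column 3 has 11 + 11 − 2 + 7 + 39 = 66; the blank must be 96 − 66 = 30.
Row 4 has 30 + 9 + 30 + 36 + 13 = 118; the blank must be 96 − 118 = -22.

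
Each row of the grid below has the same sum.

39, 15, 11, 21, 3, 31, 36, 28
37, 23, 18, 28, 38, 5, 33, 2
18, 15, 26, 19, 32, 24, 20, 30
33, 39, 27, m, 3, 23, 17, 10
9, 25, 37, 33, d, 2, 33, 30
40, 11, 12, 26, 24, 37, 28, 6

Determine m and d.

Row 1 sums to 184 and so does row 2; that's the common total.
In row 4 the known cells total 152, leaving 184 − 152 = 32.
In row 5 the known cells total 169, leaving 184 − 169 = 15.

m = 32, d = 15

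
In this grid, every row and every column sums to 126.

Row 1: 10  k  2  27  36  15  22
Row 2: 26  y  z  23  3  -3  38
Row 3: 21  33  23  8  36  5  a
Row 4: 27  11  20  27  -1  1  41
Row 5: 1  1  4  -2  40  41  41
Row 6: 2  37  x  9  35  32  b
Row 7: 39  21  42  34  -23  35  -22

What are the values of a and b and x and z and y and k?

Row 1 has 10 + 2 + 27 + 36 + 15 + 22 = 112; the blank must be 126 − 112 = 14.
Column 2 has 14 + 33 + 11 + 1 + 37 + 21 = 117; the blank must be 126 − 117 = 9.
Row 2 has 26 + 9 + 23 + 3 − 3 + 38 = 96; the blank must be 126 − 96 = 30.
Row 3 has 21 + 33 + 23 + 8 + 36 + 5 = 126; the blank must be 126 − 126 = 0.
Column 7 has 22 + 38 + 0 + 41 + 41 − 22 = 120; the blank must be 126 − 120 = 6.
Row 6 has 2 + 37 + 9 + 35 + 32 + 6 = 121; the blank must be 126 − 121 = 5.

a = 0, b = 6, x = 5, z = 30, y = 9, k = 14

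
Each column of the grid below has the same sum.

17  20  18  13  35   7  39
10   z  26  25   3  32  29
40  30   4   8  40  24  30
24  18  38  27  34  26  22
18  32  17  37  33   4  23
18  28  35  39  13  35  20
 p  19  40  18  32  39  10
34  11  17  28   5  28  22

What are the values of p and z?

Columns 4 and 7 both add up to 195, so every column sums to 195.
Column 1: 17 + 10 + 40 + 24 + 18 + 18 + 34 = 161, so the missing entry is 195 − 161 = 34.
Column 2: 20 + 30 + 18 + 32 + 28 + 19 + 11 = 158, so the missing entry is 195 − 158 = 37.

p = 34, z = 37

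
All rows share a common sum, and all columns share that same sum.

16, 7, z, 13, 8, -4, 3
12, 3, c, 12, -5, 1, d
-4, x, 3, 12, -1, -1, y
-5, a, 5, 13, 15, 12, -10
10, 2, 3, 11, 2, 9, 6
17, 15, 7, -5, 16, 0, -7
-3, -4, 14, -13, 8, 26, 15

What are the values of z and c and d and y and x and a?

z = 0, c = 11, d = 9, y = 27, x = 7, a = 13

Rows 5 and 6 both sum to 43, so that's the common total.
The known cells in row 4 total 30, leaving 43 − 30 = 13 for the blank.
The known cells in column 2 total 36, leaving 43 − 36 = 7 for the blank.
The known cells in row 1 total 43, leaving 43 − 43 = 0 for the blank.
The known cells in column 3 total 32, leaving 43 − 32 = 11 for the blank.
The known cells in row 3 total 16, leaving 43 − 16 = 27 for the blank.
The known cells in row 2 total 34, leaving 43 − 34 = 9 for the blank.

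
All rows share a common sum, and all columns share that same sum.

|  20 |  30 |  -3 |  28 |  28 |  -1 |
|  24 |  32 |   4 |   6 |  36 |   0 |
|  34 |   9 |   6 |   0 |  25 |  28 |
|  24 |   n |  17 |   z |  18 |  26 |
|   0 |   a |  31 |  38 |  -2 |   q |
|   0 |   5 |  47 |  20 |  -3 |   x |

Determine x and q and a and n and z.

x = 33, q = 16, a = 19, n = 7, z = 10

Rows 1 and 2 both sum to 102, so that's the common total.
The known cells in row 6 total 69, leaving 102 − 69 = 33 for the blank.
The known cells in column 6 total 86, leaving 102 − 86 = 16 for the blank.
The known cells in column 4 total 92, leaving 102 − 92 = 10 for the blank.
The known cells in row 4 total 95, leaving 102 − 95 = 7 for the blank.
The known cells in row 5 total 83, leaving 102 − 83 = 19 for the blank.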